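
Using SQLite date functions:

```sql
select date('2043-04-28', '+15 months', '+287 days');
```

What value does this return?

2045-05-11

Adding +15 months to 2043-04-28 gives 2044-07-28.
Applying '+287 days' to 2044-07-28: counting 287 days forward gives 2045-05-11.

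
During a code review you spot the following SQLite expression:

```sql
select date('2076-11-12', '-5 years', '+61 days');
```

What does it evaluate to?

Adding -5 years to 2076-11-12 gives 2071-11-12.
Applying '+61 days' to 2071-11-12: counting 61 days forward gives 2072-01-12.

2072-01-12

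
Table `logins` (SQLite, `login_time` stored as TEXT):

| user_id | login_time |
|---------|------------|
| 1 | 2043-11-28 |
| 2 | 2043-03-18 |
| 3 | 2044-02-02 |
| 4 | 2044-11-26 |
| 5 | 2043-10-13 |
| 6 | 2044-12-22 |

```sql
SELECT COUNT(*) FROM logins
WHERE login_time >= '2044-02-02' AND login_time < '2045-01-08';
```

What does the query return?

Rows in [2044-02-02, 2045-01-08): 2044-02-02, 2044-11-26, 2044-12-22 → 3 rows.

3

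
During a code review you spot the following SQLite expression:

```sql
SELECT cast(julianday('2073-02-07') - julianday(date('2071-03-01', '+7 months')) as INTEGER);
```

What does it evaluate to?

Adding +7 months to 2071-03-01 gives 2071-10-01.
30 days remain in October 2071 after the 1st (31 − 1).
Full months from November 2071 through January 2073 contribute their day counts.
Then 7 days into February 2073.
Total: 30 + 30 + 31 + 31 + 29 + 31 + 30 + 31 + 30 + 31 + 31 + 30 + 31 + 30 + 31 + 31 + 7 = 495.

495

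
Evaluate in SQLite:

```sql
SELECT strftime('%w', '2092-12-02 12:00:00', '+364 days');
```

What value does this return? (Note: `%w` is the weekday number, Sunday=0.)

2

First apply '+364 days': 2092-12-02 12:00:00 → 2093-12-01 12:00:00.
2093-12-01 is a Tuesday; with Sunday=0 that is 2.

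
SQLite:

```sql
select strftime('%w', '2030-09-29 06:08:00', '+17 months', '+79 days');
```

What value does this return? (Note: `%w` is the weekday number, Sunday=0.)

2

First apply '+17 months', '+79 days': 2030-09-29 06:08:00 → 2032-05-18 06:08:00.
2032-05-18 is a Tuesday; with Sunday=0 that is 2.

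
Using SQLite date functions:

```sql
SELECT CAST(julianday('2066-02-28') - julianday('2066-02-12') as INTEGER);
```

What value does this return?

Both dates are in February 2066: 28 − 12 = 16.

16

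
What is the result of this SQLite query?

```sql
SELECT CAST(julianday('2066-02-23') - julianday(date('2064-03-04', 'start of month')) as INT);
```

`start of month` rewinds 2064-03-04 to 2064-03-01.
30 days remain in March 2064 after the 1st (31 − 1).
Full months from April 2064 through January 2066 contribute their day counts.
Then 23 days into February 2066.
Total: 30 + 30 + 31 + 30 + 31 + 31 + 30 + 31 + 30 + 31 + 31 + 28 + 31 + 30 + 31 + 30 + 31 + 31 + 30 + 31 + 30 + 31 + 31 + 23 = 724.

724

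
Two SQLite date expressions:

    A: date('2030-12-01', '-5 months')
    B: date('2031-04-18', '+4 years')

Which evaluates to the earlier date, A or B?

A = 2030-07-01.
B = 2035-04-18.
A is earlier.

A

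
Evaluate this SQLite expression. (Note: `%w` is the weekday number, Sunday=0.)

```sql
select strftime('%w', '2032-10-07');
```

2032-10-07 is a Thursday; with Sunday=0 that is 4.

4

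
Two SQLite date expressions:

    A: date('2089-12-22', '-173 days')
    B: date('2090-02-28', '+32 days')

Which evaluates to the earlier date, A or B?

A = 2089-07-02.
B = 2090-04-01.
A is earlier.

A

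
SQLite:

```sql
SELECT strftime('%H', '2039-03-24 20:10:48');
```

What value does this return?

20

`%H` extracts the 2-digit hour (00-23): 20.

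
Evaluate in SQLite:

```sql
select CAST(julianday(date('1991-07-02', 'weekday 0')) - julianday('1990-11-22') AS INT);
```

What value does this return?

`weekday 0` advances to the next Sunday; 1991-07-02 is a Tuesday, so it moves forward to 1991-07-07.
8 days remain in November 1990 after the 22nd (30 − 22).
Full months from December 1990 through June 1991 contribute their day counts.
Then 7 days into July 1991.
Total: 8 + 31 + 31 + 28 + 31 + 30 + 31 + 30 + 7 = 227.

227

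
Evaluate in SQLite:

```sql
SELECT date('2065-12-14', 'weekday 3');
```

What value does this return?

2065-12-16

`weekday 3` advances to the next Wednesday; 2065-12-14 is a Monday, so it moves forward to 2065-12-16.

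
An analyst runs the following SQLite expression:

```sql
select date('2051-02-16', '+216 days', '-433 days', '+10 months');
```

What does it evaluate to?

Applying '+216 days' to 2051-02-16: counting 216 days forward gives 2051-09-20.
Applying '-433 days' to 2051-09-20: counting 433 days back gives 2050-07-14.
Adding +10 months to 2050-07-14 gives 2051-05-14.

2051-05-14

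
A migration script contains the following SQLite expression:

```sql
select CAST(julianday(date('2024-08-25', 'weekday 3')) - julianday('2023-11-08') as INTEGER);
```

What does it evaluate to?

`weekday 3` advances to the next Wednesday; 2024-08-25 is a Sunday, so it moves forward to 2024-08-28.
22 days remain in November 2023 after the 8th (30 − 8).
Full months from December 2023 through July 2024 contribute their day counts.
Then 28 days into August 2024.
Total: 22 + 31 + 31 + 29 + 31 + 30 + 31 + 30 + 31 + 28 = 294.

294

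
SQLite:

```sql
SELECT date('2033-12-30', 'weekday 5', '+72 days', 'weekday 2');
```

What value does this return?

2034-03-14

`weekday 5` advances to the next Friday; 2033-12-30 is already a Friday, so it stays at 2033-12-30.
Applying '+72 days' to 2033-12-30: counting 72 days forward gives 2034-03-12.
`weekday 2` advances to the next Tuesday; 2034-03-12 is a Sunday, so it moves forward to 2034-03-14.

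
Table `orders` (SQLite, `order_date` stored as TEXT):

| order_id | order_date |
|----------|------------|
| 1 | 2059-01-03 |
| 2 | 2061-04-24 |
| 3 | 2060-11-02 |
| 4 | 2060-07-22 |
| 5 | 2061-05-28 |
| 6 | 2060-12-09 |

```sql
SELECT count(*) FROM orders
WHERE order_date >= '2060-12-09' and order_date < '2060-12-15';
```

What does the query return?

1

Rows in [2060-12-09, 2060-12-15): 2060-12-09 → 1 row.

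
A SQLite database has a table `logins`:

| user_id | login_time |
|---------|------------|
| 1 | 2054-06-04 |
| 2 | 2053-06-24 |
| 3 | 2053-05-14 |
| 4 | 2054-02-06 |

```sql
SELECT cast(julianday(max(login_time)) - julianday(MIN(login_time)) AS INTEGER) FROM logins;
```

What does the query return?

386

MIN = 2053-05-14, MAX = 2054-06-04.
17 days remain in May 2053 after the 14th (31 − 14).
Full months from June 2053 through May 2054 contribute their day counts.
Then 4 days into June 2054.
Total: 17 + 30 + 31 + 31 + 30 + 31 + 30 + 31 + 31 + 28 + 31 + 30 + 31 + 4 = 386.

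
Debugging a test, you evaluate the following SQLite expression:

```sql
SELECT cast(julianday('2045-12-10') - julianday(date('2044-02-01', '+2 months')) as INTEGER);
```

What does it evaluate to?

Adding +2 months to 2044-02-01 gives 2044-04-01.
29 days remain in April 2044 after the 1st (30 − 1).
Full months from May 2044 through November 2045 contribute their day counts.
Then 10 days into December 2045.
Total: 29 + 31 + 30 + 31 + 31 + 30 + 31 + 30 + 31 + 31 + 28 + 31 + 30 + 31 + 30 + 31 + 31 + 30 + 31 + 30 + 10 = 618.

618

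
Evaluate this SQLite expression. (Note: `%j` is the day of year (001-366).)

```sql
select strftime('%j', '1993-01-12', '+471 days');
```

118

First apply '+471 days': 1993-01-12 → 1994-04-28.
Day-of-year for 1994-04-28: days since 1994-01-01 inclusive = 118, zero-padded to 118.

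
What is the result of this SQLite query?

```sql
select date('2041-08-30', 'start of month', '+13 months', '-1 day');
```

2042-08-31

`start of month` rewinds 2041-08-30 to 2041-08-01.
Adding +13 months to 2041-08-01 gives 2042-09-01.
Going back 1 day from 2042-09-01 reaches 2042-08-31 (last day of August, 31 days).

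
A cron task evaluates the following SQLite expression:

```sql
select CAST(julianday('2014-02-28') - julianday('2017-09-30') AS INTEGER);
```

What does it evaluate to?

-1310

0 days remain in February 2014 after the 28th (28 − 28).
Full months from March 2014 through August 2017 contribute their day counts.
Then 30 days into September 2017.
Total: 0 + 31 + 30 + 31 + 30 + 31 + 31 + 30 + 31 + 30 + 31 + 31 + 28 + 31 + 30 + 31 + 30 + 31 + 31 + 30 + 31 + 30 + 31 + 31 + 29 + 31 + 30 + 31 + 30 + 31 + 31 + 30 + 31 + 30 + 31 + 31 + 28 + 31 + 30 + 31 + 30 + 31 + 31 + 30 = 1310.
The subtraction is earlier − later, so the result is −1310 → -1310.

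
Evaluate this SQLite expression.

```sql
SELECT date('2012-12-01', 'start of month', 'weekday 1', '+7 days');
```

2012-12-10

`start of month` rewinds 2012-12-01 to 2012-12-01.
`weekday 1` advances to the next Monday; 2012-12-01 is a Saturday, so it moves forward to 2012-12-03.
Advancing 7 more days within December lands on 2012-12-10.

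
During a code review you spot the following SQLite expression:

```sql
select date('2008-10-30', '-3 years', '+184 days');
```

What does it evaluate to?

2006-05-02

Adding -3 years to 2008-10-30 gives 2005-10-30.
Applying '+184 days' to 2005-10-30: counting 184 days forward gives 2006-05-02.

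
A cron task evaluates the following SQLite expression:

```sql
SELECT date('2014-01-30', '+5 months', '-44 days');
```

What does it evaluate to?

Adding +5 months to 2014-01-30 gives 2014-06-30.
Applying '-44 days' to 2014-06-30: counting 44 days back gives 2014-05-17.

2014-05-17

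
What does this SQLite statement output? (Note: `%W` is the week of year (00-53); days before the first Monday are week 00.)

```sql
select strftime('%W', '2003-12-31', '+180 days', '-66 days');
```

16

First apply '+180 days', '-66 days': 2003-12-31 → 2004-04-23.
2004-04-23 is a Friday. SQLite's %W counts Mondays since the year started; the result is 16.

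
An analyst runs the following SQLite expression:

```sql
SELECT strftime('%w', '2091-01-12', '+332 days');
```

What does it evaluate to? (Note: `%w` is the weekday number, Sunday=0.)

1

First apply '+332 days': 2091-01-12 → 2091-12-10.
2091-12-10 is a Monday; with Sunday=0 that is 1.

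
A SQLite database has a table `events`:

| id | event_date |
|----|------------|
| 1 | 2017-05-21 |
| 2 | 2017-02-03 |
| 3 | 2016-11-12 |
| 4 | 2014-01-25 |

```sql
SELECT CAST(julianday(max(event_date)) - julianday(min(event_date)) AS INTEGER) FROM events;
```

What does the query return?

MIN = 2014-01-25, MAX = 2017-05-21.
6 days remain in January 2014 after the 25th (31 − 25).
Full months from February 2014 through April 2017 contribute their day counts.
Then 21 days into May 2017.
Total: 6 + 28 + 31 + 30 + 31 + 30 + 31 + 31 + 30 + 31 + 30 + 31 + 31 + 28 + 31 + 30 + 31 + 30 + 31 + 31 + 30 + 31 + 30 + 31 + 31 + 29 + 31 + 30 + 31 + 30 + 31 + 31 + 30 + 31 + 30 + 31 + 31 + 28 + 31 + 30 + 21 = 1212.

1212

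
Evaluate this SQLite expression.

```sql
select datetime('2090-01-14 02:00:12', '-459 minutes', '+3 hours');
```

2090-01-13 21:21:12

459 minutes = 7h 39m; -459 minutes from 2090-01-14 02:00:12 is 2090-01-13 18:21:12 (crosses midnight).
+3 hours from 2090-01-13 18:21:12 is 2090-01-13 21:21:12.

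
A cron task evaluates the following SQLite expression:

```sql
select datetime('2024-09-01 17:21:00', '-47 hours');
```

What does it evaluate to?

2024-08-30 18:21:00

-47 hours from 2024-09-01 17:21:00 is 2024-08-30 18:21:00 (crosses midnight).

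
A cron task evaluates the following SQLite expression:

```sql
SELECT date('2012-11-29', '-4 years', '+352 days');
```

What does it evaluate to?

Adding -4 years to 2012-11-29 gives 2008-11-29.
Applying '+352 days' to 2008-11-29: counting 352 days forward gives 2009-11-16.

2009-11-16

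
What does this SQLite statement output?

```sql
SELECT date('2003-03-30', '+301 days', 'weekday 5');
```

2004-01-30

Applying '+301 days' to 2003-03-30: counting 301 days forward gives 2004-01-25.
`weekday 5` advances to the next Friday; 2004-01-25 is a Sunday, so it moves forward to 2004-01-30.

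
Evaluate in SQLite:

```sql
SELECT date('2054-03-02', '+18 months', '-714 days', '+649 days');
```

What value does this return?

Adding +18 months to 2054-03-02 gives 2055-09-02.
Applying '-714 days' to 2055-09-02: counting 714 days back gives 2053-09-18.
Applying '+649 days' to 2053-09-18: counting 649 days forward gives 2055-06-29.

2055-06-29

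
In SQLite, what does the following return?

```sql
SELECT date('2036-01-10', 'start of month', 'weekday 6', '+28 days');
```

`start of month` rewinds 2036-01-10 to 2036-01-01.
`weekday 6` advances to the next Saturday; 2036-01-01 is a Tuesday, so it moves forward to 2036-01-05.
January 2036 has 31 days; 26 remain after the 5th, so 27 days reach 2036-02-01.
Advancing 1 more day within February lands on 2036-02-02.

2036-02-02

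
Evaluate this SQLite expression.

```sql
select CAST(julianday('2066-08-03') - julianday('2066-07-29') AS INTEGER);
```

2 days remain in July 2066 after the 29th (31 − 29).
Then 3 days into August 2066.
Total: 2 + 3 = 5.

5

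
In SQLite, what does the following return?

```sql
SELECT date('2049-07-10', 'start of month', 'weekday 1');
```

2049-07-05

`start of month` rewinds 2049-07-10 to 2049-07-01.
`weekday 1` advances to the next Monday; 2049-07-01 is a Thursday, so it moves forward to 2049-07-05.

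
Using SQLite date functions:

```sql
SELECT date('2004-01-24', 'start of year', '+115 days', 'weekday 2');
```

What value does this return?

`start of year` rewinds 2004-01-24 to 2004-01-01.
Applying '+115 days' to 2004-01-01: counting 115 days forward gives 2004-04-25.
`weekday 2` advances to the next Tuesday; 2004-04-25 is a Sunday, so it moves forward to 2004-04-27.

2004-04-27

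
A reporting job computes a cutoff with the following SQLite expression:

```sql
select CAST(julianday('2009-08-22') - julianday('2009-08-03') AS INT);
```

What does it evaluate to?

Both dates are in August 2009: 22 − 3 = 19.

19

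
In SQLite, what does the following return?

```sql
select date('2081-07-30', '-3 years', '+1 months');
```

Adding -3 years to 2081-07-30 gives 2078-07-30.
Adding +1 month to 2078-07-30 gives 2078-08-30.

2078-08-30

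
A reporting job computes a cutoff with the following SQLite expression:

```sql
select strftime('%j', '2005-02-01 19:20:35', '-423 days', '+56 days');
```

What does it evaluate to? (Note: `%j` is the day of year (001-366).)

031

First apply '-423 days', '+56 days': 2005-02-01 19:20:35 → 2004-01-31 19:20:35.
Day-of-year for 2004-01-31: days since 2004-01-01 inclusive = 31, zero-padded to 031.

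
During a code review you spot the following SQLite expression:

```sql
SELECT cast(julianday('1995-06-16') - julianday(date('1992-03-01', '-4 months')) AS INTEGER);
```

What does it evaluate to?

1323

Adding -4 months to 1992-03-01 gives 1991-11-01.
29 days remain in November 1991 after the 1st (30 − 1).
Full months from December 1991 through May 1995 contribute their day counts.
Then 16 days into June 1995.
Total: 29 + 31 + 31 + 29 + 31 + 30 + 31 + 30 + 31 + 31 + 30 + 31 + 30 + 31 + 31 + 28 + 31 + 30 + 31 + 30 + 31 + 31 + 30 + 31 + 30 + 31 + 31 + 28 + 31 + 30 + 31 + 30 + 31 + 31 + 30 + 31 + 30 + 31 + 31 + 28 + 31 + 30 + 31 + 16 = 1323.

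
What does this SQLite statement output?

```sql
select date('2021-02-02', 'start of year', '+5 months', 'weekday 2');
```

`start of year` rewinds 2021-02-02 to 2021-01-01.
Adding +5 months to 2021-01-01 gives 2021-06-01.
`weekday 2` advances to the next Tuesday; 2021-06-01 is already a Tuesday, so it stays at 2021-06-01.

2021-06-01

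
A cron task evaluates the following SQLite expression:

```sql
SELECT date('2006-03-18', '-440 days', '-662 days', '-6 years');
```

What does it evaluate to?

1997-03-12

Applying '-440 days' to 2006-03-18: counting 440 days back gives 2005-01-02.
Applying '-662 days' to 2005-01-02: counting 662 days back gives 2003-03-12.
Adding -6 years to 2003-03-12 gives 1997-03-12.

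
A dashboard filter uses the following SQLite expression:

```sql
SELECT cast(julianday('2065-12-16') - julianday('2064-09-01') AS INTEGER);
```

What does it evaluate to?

29 days remain in September 2064 after the 1st (30 − 1).
Full months from October 2064 through November 2065 contribute their day counts.
Then 16 days into December 2065.
Total: 29 + 31 + 30 + 31 + 31 + 28 + 31 + 30 + 31 + 30 + 31 + 31 + 30 + 31 + 30 + 16 = 471.

471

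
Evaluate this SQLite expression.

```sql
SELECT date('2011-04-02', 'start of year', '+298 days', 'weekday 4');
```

2011-10-27

`start of year` rewinds 2011-04-02 to 2011-01-01.
Applying '+298 days' to 2011-01-01: counting 298 days forward gives 2011-10-26.
`weekday 4` advances to the next Thursday; 2011-10-26 is a Wednesday, so it moves forward to 2011-10-27.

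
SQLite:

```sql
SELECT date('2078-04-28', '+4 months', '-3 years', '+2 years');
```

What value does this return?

Adding +4 months to 2078-04-28 gives 2078-08-28.
Adding -3 years to 2078-08-28 gives 2075-08-28.
Adding +2 years to 2075-08-28 gives 2077-08-28.

2077-08-28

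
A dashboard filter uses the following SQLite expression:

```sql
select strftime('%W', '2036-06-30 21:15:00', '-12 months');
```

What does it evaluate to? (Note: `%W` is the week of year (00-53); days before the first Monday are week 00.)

First apply '-12 months': 2036-06-30 21:15:00 → 2035-06-30 21:15:00.
2035-06-30 is a Saturday. SQLite's %W counts Mondays since the year started; the result is 26.

26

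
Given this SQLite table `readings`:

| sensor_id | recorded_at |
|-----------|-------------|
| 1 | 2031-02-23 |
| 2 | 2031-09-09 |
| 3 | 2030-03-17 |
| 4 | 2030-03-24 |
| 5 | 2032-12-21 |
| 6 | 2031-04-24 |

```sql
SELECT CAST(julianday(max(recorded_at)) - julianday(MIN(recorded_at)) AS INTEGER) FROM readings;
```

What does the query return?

1010

MIN = 2030-03-17, MAX = 2032-12-21.
14 days remain in March 2030 after the 17th (31 − 17).
Full months from April 2030 through November 2032 contribute their day counts.
Then 21 days into December 2032.
Total: 14 + 30 + 31 + 30 + 31 + 31 + 30 + 31 + 30 + 31 + 31 + 28 + 31 + 30 + 31 + 30 + 31 + 31 + 30 + 31 + 30 + 31 + 31 + 29 + 31 + 30 + 31 + 30 + 31 + 31 + 30 + 31 + 30 + 21 = 1010.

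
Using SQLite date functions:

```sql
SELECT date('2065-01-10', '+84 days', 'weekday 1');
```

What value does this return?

2065-04-06

Applying '+84 days' to 2065-01-10: counting 84 days forward gives 2065-04-04.
`weekday 1` advances to the next Monday; 2065-04-04 is a Saturday, so it moves forward to 2065-04-06.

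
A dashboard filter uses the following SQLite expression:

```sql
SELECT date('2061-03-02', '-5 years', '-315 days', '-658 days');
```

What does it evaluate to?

Adding -5 years to 2061-03-02 gives 2056-03-02.
Applying '-315 days' to 2056-03-02: counting 315 days back gives 2055-04-22.
Applying '-658 days' to 2055-04-22: counting 658 days back gives 2053-07-03.

2053-07-03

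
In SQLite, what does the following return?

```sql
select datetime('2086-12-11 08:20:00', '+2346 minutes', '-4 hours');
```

2086-12-12 19:26:00

2346 minutes = 39h 6m; +2346 minutes from 2086-12-11 08:20:00 is 2086-12-12 23:26:00 (crosses midnight).
-4 hours from 2086-12-12 23:26:00 is 2086-12-12 19:26:00.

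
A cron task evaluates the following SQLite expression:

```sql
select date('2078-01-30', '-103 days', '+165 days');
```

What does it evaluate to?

2078-04-02

Applying '-103 days' to 2078-01-30: counting 103 days back gives 2077-10-19.
Applying '+165 days' to 2077-10-19: counting 165 days forward gives 2078-04-02.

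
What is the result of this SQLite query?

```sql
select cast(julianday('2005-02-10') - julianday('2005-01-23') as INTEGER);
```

18

8 days remain in January 2005 after the 23rd (31 − 23).
Then 10 days into February 2005.
Total: 8 + 10 = 18.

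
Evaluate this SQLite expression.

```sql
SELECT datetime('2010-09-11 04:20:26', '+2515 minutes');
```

2515 minutes = 41h 55m; +2515 minutes from 2010-09-11 04:20:26 is 2010-09-12 22:15:26 (crosses midnight).

2010-09-12 22:15:26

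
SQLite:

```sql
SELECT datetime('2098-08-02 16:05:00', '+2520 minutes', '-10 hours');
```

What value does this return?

2520 minutes = 42h 0m; +2520 minutes from 2098-08-02 16:05:00 is 2098-08-04 10:05:00 (crosses midnight).
-10 hours from 2098-08-04 10:05:00 is 2098-08-04 00:05:00.

2098-08-04 00:05:00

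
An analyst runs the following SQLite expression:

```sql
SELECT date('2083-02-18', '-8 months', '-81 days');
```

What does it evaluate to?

2082-03-29

Adding -8 months to 2083-02-18 gives 2082-06-18.
Applying '-81 days' to 2082-06-18: counting 81 days back gives 2082-03-29.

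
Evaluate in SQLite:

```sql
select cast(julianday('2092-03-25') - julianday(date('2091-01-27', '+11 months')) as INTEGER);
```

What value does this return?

Adding +11 months to 2091-01-27 gives 2091-12-27.
4 days remain in December 2091 after the 27th (31 − 27).
January 2092: 31 days.
February 2092: 29 days (leap year).
Then 25 days into March 2092.
Total: 4 + 31 + 29 + 25 = 89.

89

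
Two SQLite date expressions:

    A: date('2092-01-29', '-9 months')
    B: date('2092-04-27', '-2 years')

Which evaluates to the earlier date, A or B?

A = 2091-04-29.
B = 2090-04-27.
B is earlier.

B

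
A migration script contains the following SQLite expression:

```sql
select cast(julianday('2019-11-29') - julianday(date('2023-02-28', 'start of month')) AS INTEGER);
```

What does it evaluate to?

-1160

`start of month` rewinds 2023-02-28 to 2023-02-01.
1 day remains in November 2019 after the 29th (30 − 29).
Full months from December 2019 through January 2023 contribute their day counts.
Then 1 day into February 2023.
Total: 1 + 31 + 31 + 29 + 31 + 30 + 31 + 30 + 31 + 31 + 30 + 31 + 30 + 31 + 31 + 28 + 31 + 30 + 31 + 30 + 31 + 31 + 30 + 31 + 30 + 31 + 31 + 28 + 31 + 30 + 31 + 30 + 31 + 31 + 30 + 31 + 30 + 31 + 31 + 1 = 1160.
The subtraction is earlier − later, so the result is −1160 → -1160.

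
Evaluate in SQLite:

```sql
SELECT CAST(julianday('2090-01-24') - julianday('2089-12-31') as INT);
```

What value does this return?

24

0 days remain in December 2089 after the 31st (31 − 31).
Then 24 days into January 2090.
Total: 0 + 24 = 24.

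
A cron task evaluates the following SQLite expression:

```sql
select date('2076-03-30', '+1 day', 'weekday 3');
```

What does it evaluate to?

Advancing 1 more day within March lands on 2076-03-31.
`weekday 3` advances to the next Wednesday; 2076-03-31 is a Tuesday, so it moves forward to 2076-04-01.

2076-04-01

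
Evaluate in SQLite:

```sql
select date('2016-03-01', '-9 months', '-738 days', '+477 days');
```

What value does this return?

2014-09-13

Adding -9 months to 2016-03-01 gives 2015-06-01.
Applying '-738 days' to 2015-06-01: counting 738 days back gives 2013-05-24.
Applying '+477 days' to 2013-05-24: counting 477 days forward gives 2014-09-13.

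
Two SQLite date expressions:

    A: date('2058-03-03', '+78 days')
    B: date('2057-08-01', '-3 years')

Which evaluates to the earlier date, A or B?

A = 2058-05-20.
B = 2054-08-01.
B is earlier.

B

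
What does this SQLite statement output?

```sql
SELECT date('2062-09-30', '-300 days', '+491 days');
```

Applying '-300 days' to 2062-09-30: counting 300 days back gives 2061-12-04.
Applying '+491 days' to 2061-12-04: counting 491 days forward gives 2063-04-09.

2063-04-09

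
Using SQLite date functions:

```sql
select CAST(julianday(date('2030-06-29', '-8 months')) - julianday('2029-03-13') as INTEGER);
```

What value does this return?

230

Adding -8 months to 2030-06-29 gives 2029-10-29.
18 days remain in March 2029 after the 13th (31 − 13).
Full months from April 2029 through September 2029 contribute their day counts.
Then 29 days into October 2029.
Total: 18 + 30 + 31 + 30 + 31 + 31 + 30 + 29 = 230.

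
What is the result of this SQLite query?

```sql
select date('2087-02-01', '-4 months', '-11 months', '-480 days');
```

2084-07-09

Adding -4 months to 2087-02-01 gives 2086-10-01.
Adding -11 months to 2086-10-01 gives 2085-11-01.
Applying '-480 days' to 2085-11-01: counting 480 days back gives 2084-07-09.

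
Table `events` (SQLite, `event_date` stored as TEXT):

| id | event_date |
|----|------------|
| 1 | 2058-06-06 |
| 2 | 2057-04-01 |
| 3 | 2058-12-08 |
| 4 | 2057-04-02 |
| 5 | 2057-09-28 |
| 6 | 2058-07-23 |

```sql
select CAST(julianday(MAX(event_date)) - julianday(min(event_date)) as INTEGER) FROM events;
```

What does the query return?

MIN = 2057-04-01, MAX = 2058-12-08.
29 days remain in April 2057 after the 1st (30 − 1).
Full months from May 2057 through November 2058 contribute their day counts.
Then 8 days into December 2058.
Total: 29 + 31 + 30 + 31 + 31 + 30 + 31 + 30 + 31 + 31 + 28 + 31 + 30 + 31 + 30 + 31 + 31 + 30 + 31 + 30 + 8 = 616.

616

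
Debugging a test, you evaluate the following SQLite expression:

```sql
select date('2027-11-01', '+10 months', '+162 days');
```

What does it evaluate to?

2029-02-10

Adding +10 months to 2027-11-01 gives 2028-09-01.
Applying '+162 days' to 2028-09-01: counting 162 days forward gives 2029-02-10.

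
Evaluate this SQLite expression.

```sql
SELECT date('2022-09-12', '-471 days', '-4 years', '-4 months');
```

Applying '-471 days' to 2022-09-12: counting 471 days back gives 2021-05-29.
Adding -4 years to 2021-05-29 gives 2017-05-29.
Adding -4 months to 2017-05-29 gives 2017-01-29.

2017-01-29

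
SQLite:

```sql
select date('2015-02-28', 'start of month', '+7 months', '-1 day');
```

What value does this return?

`start of month` rewinds 2015-02-28 to 2015-02-01.
Adding +7 months to 2015-02-01 gives 2015-09-01.
Going back 1 day from 2015-09-01 reaches 2015-08-31 (last day of August, 31 days).

2015-08-31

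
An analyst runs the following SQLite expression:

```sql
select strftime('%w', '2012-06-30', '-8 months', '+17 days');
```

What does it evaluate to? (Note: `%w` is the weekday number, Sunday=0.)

3

First apply '-8 months', '+17 days': 2012-06-30 → 2011-11-16.
2011-11-16 is a Wednesday; with Sunday=0 that is 3.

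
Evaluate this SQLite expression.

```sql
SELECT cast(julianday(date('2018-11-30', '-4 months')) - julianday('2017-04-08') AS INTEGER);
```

478

Adding -4 months to 2018-11-30 gives 2018-07-30.
22 days remain in April 2017 after the 8th (30 − 8).
Full months from May 2017 through June 2018 contribute their day counts.
Then 30 days into July 2018.
Total: 22 + 31 + 30 + 31 + 31 + 30 + 31 + 30 + 31 + 31 + 28 + 31 + 30 + 31 + 30 + 30 = 478.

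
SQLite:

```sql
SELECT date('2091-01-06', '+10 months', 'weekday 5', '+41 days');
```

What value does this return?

Adding +10 months to 2091-01-06 gives 2091-11-06.
`weekday 5` advances to the next Friday; 2091-11-06 is a Tuesday, so it moves forward to 2091-11-09.
Applying '+41 days' to 2091-11-09: counting 41 days forward gives 2091-12-20.

2091-12-20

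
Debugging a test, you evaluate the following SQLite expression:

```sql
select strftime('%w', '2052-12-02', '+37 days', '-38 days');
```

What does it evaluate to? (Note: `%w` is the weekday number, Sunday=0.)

0

First apply '+37 days', '-38 days': 2052-12-02 → 2052-12-01.
2052-12-01 is a Sunday; with Sunday=0 that is 0.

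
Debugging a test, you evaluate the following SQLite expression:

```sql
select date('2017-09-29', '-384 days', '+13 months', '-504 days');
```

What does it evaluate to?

Applying '-384 days' to 2017-09-29: counting 384 days back gives 2016-09-10.
Adding +13 months to 2016-09-10 gives 2017-10-10.
Applying '-504 days' to 2017-10-10: counting 504 days back gives 2016-05-24.

2016-05-24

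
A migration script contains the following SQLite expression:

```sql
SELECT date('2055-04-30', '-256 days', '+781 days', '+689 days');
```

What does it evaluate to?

2058-08-26

Applying '-256 days' to 2055-04-30: counting 256 days back gives 2054-08-17.
Applying '+781 days' to 2054-08-17: counting 781 days forward gives 2056-10-06.
Applying '+689 days' to 2056-10-06: counting 689 days forward gives 2058-08-26.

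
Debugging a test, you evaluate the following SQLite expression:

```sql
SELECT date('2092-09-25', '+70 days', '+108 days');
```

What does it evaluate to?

Applying '+70 days' to 2092-09-25: counting 70 days forward gives 2092-12-04.
Applying '+108 days' to 2092-12-04: counting 108 days forward gives 2093-03-22.

2093-03-22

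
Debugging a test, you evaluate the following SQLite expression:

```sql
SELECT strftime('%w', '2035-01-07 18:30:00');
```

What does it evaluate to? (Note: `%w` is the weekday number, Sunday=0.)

0

2035-01-07 is a Sunday; with Sunday=0 that is 0.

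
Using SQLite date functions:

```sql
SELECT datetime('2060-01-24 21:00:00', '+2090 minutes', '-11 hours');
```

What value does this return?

2060-01-25 20:50:00

2090 minutes = 34h 50m; +2090 minutes from 2060-01-24 21:00:00 is 2060-01-26 07:50:00 (crosses midnight).
-11 hours from 2060-01-26 07:50:00 is 2060-01-25 20:50:00 (crosses midnight).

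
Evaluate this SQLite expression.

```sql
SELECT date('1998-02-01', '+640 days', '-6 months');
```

Applying '+640 days' to 1998-02-01: counting 640 days forward gives 1999-11-03.
Adding -6 months to 1999-11-03 gives 1999-05-03.

1999-05-03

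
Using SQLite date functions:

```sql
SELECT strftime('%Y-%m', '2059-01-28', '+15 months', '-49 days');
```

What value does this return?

First apply '+15 months', '-49 days': 2059-01-28 → 2060-03-10.
`%Y-%m` extracts the year-month: 2060-03.

2060-03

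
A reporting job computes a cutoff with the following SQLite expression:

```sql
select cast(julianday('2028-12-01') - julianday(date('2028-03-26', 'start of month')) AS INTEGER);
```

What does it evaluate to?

`start of month` rewinds 2028-03-26 to 2028-03-01.
30 days remain in March 2028 after the 1st (31 − 1).
Full months from April 2028 through November 2028 contribute their day counts.
Then 1 day into December 2028.
Total: 30 + 30 + 31 + 30 + 31 + 31 + 30 + 31 + 30 + 1 = 275.

275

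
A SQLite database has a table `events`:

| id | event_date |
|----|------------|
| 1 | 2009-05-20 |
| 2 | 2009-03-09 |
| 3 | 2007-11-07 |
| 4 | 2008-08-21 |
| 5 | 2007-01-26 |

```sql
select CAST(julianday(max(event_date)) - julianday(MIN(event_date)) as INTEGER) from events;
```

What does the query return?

MIN = 2007-01-26, MAX = 2009-05-20.
5 days remain in January 2007 after the 26th (31 − 26).
Full months from February 2007 through April 2009 contribute their day counts.
Then 20 days into May 2009.
Total: 5 + 28 + 31 + 30 + 31 + 30 + 31 + 31 + 30 + 31 + 30 + 31 + 31 + 29 + 31 + 30 + 31 + 30 + 31 + 31 + 30 + 31 + 30 + 31 + 31 + 28 + 31 + 30 + 20 = 845.

845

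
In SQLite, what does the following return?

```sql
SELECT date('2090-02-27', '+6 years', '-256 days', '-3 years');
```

2092-06-16

Adding +6 years to 2090-02-27 gives 2096-02-27.
Applying '-256 days' to 2096-02-27: counting 256 days back gives 2095-06-16.
Adding -3 years to 2095-06-16 gives 2092-06-16.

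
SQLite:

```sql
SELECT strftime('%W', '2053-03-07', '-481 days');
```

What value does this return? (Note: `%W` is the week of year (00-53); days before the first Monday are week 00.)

45

First apply '-481 days': 2053-03-07 → 2051-11-12.
2051-11-12 is a Sunday. SQLite's %W counts Mondays since the year started; the result is 45.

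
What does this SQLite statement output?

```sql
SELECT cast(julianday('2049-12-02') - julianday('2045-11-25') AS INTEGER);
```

5 days remain in November 2045 after the 25th (30 − 25).
Full months from December 2045 through November 2049 contribute their day counts.
Then 2 days into December 2049.
Total: 5 + 31 + 31 + 28 + 31 + 30 + 31 + 30 + 31 + 31 + 30 + 31 + 30 + 31 + 31 + 28 + 31 + 30 + 31 + 30 + 31 + 31 + 30 + 31 + 30 + 31 + 31 + 29 + 31 + 30 + 31 + 30 + 31 + 31 + 30 + 31 + 30 + 31 + 31 + 28 + 31 + 30 + 31 + 30 + 31 + 31 + 30 + 31 + 30 + 2 = 1468.

1468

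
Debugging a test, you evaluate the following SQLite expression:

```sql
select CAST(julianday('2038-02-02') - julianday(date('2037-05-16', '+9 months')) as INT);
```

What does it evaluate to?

Adding +9 months to 2037-05-16 gives 2038-02-16.
Both dates are in February 2038: 16 − 2 = 14.
The subtraction is earlier − later, so the result is −14 → -14.

-14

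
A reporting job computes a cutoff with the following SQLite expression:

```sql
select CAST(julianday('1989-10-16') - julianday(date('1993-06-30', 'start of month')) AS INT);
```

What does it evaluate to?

`start of month` rewinds 1993-06-30 to 1993-06-01.
15 days remain in October 1989 after the 16th (31 − 16).
Full months from November 1989 through May 1993 contribute their day counts.
Then 1 day into June 1993.
Total: 15 + 30 + 31 + 31 + 28 + 31 + 30 + 31 + 30 + 31 + 31 + 30 + 31 + 30 + 31 + 31 + 28 + 31 + 30 + 31 + 30 + 31 + 31 + 30 + 31 + 30 + 31 + 31 + 29 + 31 + 30 + 31 + 30 + 31 + 31 + 30 + 31 + 30 + 31 + 31 + 28 + 31 + 30 + 31 + 1 = 1324.
The subtraction is earlier − later, so the result is −1324 → -1324.

-1324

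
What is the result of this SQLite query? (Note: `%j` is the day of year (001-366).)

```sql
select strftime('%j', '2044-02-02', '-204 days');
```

194

First apply '-204 days': 2044-02-02 → 2043-07-13.
Day-of-year for 2043-07-13: days since 2043-01-01 inclusive = 194, zero-padded to 194.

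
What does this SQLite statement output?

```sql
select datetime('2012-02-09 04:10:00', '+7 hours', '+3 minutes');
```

2012-02-09 11:13:00

+7 hours from 2012-02-09 04:10:00 is 2012-02-09 11:10:00.
+3 minutes from 2012-02-09 11:10:00 is 2012-02-09 11:13:00.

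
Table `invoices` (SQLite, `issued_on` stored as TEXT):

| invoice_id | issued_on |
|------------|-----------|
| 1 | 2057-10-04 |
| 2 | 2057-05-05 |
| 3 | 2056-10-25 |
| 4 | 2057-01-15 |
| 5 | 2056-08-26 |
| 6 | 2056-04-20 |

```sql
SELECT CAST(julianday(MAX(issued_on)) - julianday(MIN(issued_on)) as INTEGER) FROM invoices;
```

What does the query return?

532

MIN = 2056-04-20, MAX = 2057-10-04.
10 days remain in April 2056 after the 20th (30 − 20).
Full months from May 2056 through September 2057 contribute their day counts.
Then 4 days into October 2057.
Total: 10 + 31 + 30 + 31 + 31 + 30 + 31 + 30 + 31 + 31 + 28 + 31 + 30 + 31 + 30 + 31 + 31 + 30 + 4 = 532.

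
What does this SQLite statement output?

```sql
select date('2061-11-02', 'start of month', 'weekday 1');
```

`start of month` rewinds 2061-11-02 to 2061-11-01.
`weekday 1` advances to the next Monday; 2061-11-01 is a Tuesday, so it moves forward to 2061-11-07.

2061-11-07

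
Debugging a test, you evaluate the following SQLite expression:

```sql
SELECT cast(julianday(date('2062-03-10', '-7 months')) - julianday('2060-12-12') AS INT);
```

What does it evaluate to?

241

Adding -7 months to 2062-03-10 gives 2061-08-10.
19 days remain in December 2060 after the 12th (31 − 12).
Full months from January 2061 through July 2061 contribute their day counts.
Then 10 days into August 2061.
Total: 19 + 31 + 28 + 31 + 30 + 31 + 30 + 31 + 10 = 241.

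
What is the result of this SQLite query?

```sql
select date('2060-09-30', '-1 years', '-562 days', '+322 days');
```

Adding -1 year to 2060-09-30 gives 2059-09-30.
Applying '-562 days' to 2059-09-30: counting 562 days back gives 2058-03-17.
Applying '+322 days' to 2058-03-17: counting 322 days forward gives 2059-02-02.

2059-02-02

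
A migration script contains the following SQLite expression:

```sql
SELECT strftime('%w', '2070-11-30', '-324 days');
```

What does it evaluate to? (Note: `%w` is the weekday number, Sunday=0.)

First apply '-324 days': 2070-11-30 → 2070-01-10.
2070-01-10 is a Friday; with Sunday=0 that is 5.

5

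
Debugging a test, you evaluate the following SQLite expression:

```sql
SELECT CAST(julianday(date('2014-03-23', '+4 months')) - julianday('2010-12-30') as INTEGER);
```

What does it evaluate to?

Adding +4 months to 2014-03-23 gives 2014-07-23.
1 day remains in December 2010 after the 30th (31 − 30).
Full months from January 2011 through June 2014 contribute their day counts.
Then 23 days into July 2014.
Total: 1 + 31 + 28 + 31 + 30 + 31 + 30 + 31 + 31 + 30 + 31 + 30 + 31 + 31 + 29 + 31 + 30 + 31 + 30 + 31 + 31 + 30 + 31 + 30 + 31 + 31 + 28 + 31 + 30 + 31 + 30 + 31 + 31 + 30 + 31 + 30 + 31 + 31 + 28 + 31 + 30 + 31 + 30 + 23 = 1301.

1301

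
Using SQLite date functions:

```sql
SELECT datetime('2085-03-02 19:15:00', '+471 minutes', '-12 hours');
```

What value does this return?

2085-03-02 15:06:00

471 minutes = 7h 51m; +471 minutes from 2085-03-02 19:15:00 is 2085-03-03 03:06:00 (crosses midnight).
-12 hours from 2085-03-03 03:06:00 is 2085-03-02 15:06:00 (crosses midnight).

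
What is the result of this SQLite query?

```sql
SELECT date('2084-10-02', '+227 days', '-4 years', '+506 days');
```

2082-10-05

Applying '+227 days' to 2084-10-02: counting 227 days forward gives 2085-05-17.
Adding -4 years to 2085-05-17 gives 2081-05-17.
Applying '+506 days' to 2081-05-17: counting 506 days forward gives 2082-10-05.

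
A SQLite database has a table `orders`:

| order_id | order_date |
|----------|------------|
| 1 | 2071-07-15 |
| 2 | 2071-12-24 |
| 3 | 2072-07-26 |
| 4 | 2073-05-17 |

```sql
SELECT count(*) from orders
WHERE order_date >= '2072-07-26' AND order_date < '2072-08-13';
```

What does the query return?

Rows in [2072-07-26, 2072-08-13): 2072-07-26 → 1 row.

1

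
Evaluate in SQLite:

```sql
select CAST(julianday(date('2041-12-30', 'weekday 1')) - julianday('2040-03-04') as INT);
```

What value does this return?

`weekday 1` advances to the next Monday; 2041-12-30 is already a Monday, so it stays at 2041-12-30.
27 days remain in March 2040 after the 4th (31 − 4).
Full months from April 2040 through November 2041 contribute their day counts.
Then 30 days into December 2041.
Total: 27 + 30 + 31 + 30 + 31 + 31 + 30 + 31 + 30 + 31 + 31 + 28 + 31 + 30 + 31 + 30 + 31 + 31 + 30 + 31 + 30 + 30 = 666.

666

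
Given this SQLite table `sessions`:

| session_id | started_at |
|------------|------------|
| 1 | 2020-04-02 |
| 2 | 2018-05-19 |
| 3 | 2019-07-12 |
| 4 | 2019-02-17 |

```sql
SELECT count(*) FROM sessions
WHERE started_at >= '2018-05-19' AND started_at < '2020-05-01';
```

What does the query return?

Rows in [2018-05-19, 2020-05-01): 2020-04-02, 2018-05-19, 2019-07-12, 2019-02-17 → 4 rows.

4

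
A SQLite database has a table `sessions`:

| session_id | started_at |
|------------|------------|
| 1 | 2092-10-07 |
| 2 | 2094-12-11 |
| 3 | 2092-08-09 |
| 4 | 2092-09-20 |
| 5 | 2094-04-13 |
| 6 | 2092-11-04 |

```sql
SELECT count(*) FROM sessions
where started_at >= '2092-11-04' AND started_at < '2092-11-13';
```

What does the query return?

Rows in [2092-11-04, 2092-11-13): 2092-11-04 → 1 row.

1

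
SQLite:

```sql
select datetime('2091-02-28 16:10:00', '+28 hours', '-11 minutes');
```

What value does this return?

2091-03-01 19:59:00

+28 hours from 2091-02-28 16:10:00 is 2091-03-01 20:10:00 (crosses midnight).
-11 minutes from 2091-03-01 20:10:00 is 2091-03-01 19:59:00.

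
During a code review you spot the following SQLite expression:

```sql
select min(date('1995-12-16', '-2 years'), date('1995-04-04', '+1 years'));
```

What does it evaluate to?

date('1995-12-16', '-2 years') → 1993-12-16.
date('1995-04-04', '+1 years') → 1996-04-04.
Earlier of the two is 1993-12-16.

1993-12-16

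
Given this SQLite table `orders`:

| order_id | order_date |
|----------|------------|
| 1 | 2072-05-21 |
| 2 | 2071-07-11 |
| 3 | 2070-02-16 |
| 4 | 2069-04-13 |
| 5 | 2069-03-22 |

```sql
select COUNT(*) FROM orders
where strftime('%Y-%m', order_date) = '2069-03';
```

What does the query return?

Rows with year-month 2069-03: 2069-03-22 → 1.

1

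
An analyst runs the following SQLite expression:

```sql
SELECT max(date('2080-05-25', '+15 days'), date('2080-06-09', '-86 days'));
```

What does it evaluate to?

2080-06-09

date('2080-05-25', '+15 days') → 2080-06-09.
date('2080-06-09', '-86 days') → 2080-03-15.
Later of the two is 2080-06-09.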